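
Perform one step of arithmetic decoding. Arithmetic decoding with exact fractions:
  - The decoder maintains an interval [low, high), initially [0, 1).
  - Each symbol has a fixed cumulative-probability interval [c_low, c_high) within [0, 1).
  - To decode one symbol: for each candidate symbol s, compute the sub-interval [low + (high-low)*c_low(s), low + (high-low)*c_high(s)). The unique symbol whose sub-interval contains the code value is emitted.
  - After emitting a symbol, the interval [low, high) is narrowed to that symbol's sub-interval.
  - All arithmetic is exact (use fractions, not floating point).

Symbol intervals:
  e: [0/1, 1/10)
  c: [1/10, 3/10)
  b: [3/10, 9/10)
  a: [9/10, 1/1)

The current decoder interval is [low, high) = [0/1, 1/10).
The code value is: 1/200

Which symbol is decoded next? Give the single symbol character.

Answer: e

Derivation:
Interval width = high − low = 1/10 − 0/1 = 1/10
Scaled code = (code − low) / width = (1/200 − 0/1) / 1/10 = 1/20
  e: [0/1, 1/10) ← scaled code falls here ✓
  c: [1/10, 3/10) 
  b: [3/10, 9/10) 
  a: [9/10, 1/1) 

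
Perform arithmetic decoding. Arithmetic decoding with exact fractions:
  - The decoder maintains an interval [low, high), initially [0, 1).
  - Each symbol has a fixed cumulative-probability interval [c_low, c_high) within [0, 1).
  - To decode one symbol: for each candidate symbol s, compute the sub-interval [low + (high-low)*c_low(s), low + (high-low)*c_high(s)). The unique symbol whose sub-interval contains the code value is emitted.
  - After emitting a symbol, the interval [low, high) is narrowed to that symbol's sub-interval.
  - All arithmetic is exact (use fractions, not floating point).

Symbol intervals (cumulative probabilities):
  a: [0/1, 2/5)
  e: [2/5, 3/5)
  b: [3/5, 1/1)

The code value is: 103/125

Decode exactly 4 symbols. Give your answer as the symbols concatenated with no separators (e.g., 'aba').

Answer: bebe

Derivation:
Step 1: interval [0/1, 1/1), width = 1/1 - 0/1 = 1/1
  'a': [0/1 + 1/1*0/1, 0/1 + 1/1*2/5) = [0/1, 2/5)
  'e': [0/1 + 1/1*2/5, 0/1 + 1/1*3/5) = [2/5, 3/5)
  'b': [0/1 + 1/1*3/5, 0/1 + 1/1*1/1) = [3/5, 1/1) <- contains code 103/125
  emit 'b', narrow to [3/5, 1/1)
Step 2: interval [3/5, 1/1), width = 1/1 - 3/5 = 2/5
  'a': [3/5 + 2/5*0/1, 3/5 + 2/5*2/5) = [3/5, 19/25)
  'e': [3/5 + 2/5*2/5, 3/5 + 2/5*3/5) = [19/25, 21/25) <- contains code 103/125
  'b': [3/5 + 2/5*3/5, 3/5 + 2/5*1/1) = [21/25, 1/1)
  emit 'e', narrow to [19/25, 21/25)
Step 3: interval [19/25, 21/25), width = 21/25 - 19/25 = 2/25
  'a': [19/25 + 2/25*0/1, 19/25 + 2/25*2/5) = [19/25, 99/125)
  'e': [19/25 + 2/25*2/5, 19/25 + 2/25*3/5) = [99/125, 101/125)
  'b': [19/25 + 2/25*3/5, 19/25 + 2/25*1/1) = [101/125, 21/25) <- contains code 103/125
  emit 'b', narrow to [101/125, 21/25)
Step 4: interval [101/125, 21/25), width = 21/25 - 101/125 = 4/125
  'a': [101/125 + 4/125*0/1, 101/125 + 4/125*2/5) = [101/125, 513/625)
  'e': [101/125 + 4/125*2/5, 101/125 + 4/125*3/5) = [513/625, 517/625) <- contains code 103/125
  'b': [101/125 + 4/125*3/5, 101/125 + 4/125*1/1) = [517/625, 21/25)
  emit 'e', narrow to [513/625, 517/625)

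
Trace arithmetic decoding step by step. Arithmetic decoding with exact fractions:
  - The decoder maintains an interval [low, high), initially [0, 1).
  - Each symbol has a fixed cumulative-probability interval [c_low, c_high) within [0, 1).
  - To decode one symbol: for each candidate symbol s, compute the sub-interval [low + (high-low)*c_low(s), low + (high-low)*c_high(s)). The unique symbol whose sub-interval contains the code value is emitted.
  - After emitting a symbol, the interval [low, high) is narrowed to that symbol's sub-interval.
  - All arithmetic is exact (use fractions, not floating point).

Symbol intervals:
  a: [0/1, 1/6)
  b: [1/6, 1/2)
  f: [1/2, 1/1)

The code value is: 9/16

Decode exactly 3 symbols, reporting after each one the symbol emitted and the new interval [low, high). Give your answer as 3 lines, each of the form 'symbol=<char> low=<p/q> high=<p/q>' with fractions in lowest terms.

Answer: symbol=f low=1/2 high=1/1
symbol=a low=1/2 high=7/12
symbol=f low=13/24 high=7/12

Derivation:
Step 1: interval [0/1, 1/1), width = 1/1 - 0/1 = 1/1
  'a': [0/1 + 1/1*0/1, 0/1 + 1/1*1/6) = [0/1, 1/6)
  'b': [0/1 + 1/1*1/6, 0/1 + 1/1*1/2) = [1/6, 1/2)
  'f': [0/1 + 1/1*1/2, 0/1 + 1/1*1/1) = [1/2, 1/1) <- contains code 9/16
  emit 'f', narrow to [1/2, 1/1)
Step 2: interval [1/2, 1/1), width = 1/1 - 1/2 = 1/2
  'a': [1/2 + 1/2*0/1, 1/2 + 1/2*1/6) = [1/2, 7/12) <- contains code 9/16
  'b': [1/2 + 1/2*1/6, 1/2 + 1/2*1/2) = [7/12, 3/4)
  'f': [1/2 + 1/2*1/2, 1/2 + 1/2*1/1) = [3/4, 1/1)
  emit 'a', narrow to [1/2, 7/12)
Step 3: interval [1/2, 7/12), width = 7/12 - 1/2 = 1/12
  'a': [1/2 + 1/12*0/1, 1/2 + 1/12*1/6) = [1/2, 37/72)
  'b': [1/2 + 1/12*1/6, 1/2 + 1/12*1/2) = [37/72, 13/24)
  'f': [1/2 + 1/12*1/2, 1/2 + 1/12*1/1) = [13/24, 7/12) <- contains code 9/16
  emit 'f', narrow to [13/24, 7/12)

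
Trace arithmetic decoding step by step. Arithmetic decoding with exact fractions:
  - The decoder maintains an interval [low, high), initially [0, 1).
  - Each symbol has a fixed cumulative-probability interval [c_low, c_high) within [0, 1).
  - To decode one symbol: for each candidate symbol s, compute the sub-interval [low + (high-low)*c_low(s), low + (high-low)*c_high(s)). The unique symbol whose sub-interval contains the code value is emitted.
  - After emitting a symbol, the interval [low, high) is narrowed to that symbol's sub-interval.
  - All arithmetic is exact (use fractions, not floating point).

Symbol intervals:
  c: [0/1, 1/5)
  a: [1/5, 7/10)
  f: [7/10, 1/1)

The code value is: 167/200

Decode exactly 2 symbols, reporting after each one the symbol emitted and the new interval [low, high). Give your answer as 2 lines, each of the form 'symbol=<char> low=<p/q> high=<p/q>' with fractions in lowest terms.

Answer: symbol=f low=7/10 high=1/1
symbol=a low=19/25 high=91/100

Derivation:
Step 1: interval [0/1, 1/1), width = 1/1 - 0/1 = 1/1
  'c': [0/1 + 1/1*0/1, 0/1 + 1/1*1/5) = [0/1, 1/5)
  'a': [0/1 + 1/1*1/5, 0/1 + 1/1*7/10) = [1/5, 7/10)
  'f': [0/1 + 1/1*7/10, 0/1 + 1/1*1/1) = [7/10, 1/1) <- contains code 167/200
  emit 'f', narrow to [7/10, 1/1)
Step 2: interval [7/10, 1/1), width = 1/1 - 7/10 = 3/10
  'c': [7/10 + 3/10*0/1, 7/10 + 3/10*1/5) = [7/10, 19/25)
  'a': [7/10 + 3/10*1/5, 7/10 + 3/10*7/10) = [19/25, 91/100) <- contains code 167/200
  'f': [7/10 + 3/10*7/10, 7/10 + 3/10*1/1) = [91/100, 1/1)
  emit 'a', narrow to [19/25, 91/100)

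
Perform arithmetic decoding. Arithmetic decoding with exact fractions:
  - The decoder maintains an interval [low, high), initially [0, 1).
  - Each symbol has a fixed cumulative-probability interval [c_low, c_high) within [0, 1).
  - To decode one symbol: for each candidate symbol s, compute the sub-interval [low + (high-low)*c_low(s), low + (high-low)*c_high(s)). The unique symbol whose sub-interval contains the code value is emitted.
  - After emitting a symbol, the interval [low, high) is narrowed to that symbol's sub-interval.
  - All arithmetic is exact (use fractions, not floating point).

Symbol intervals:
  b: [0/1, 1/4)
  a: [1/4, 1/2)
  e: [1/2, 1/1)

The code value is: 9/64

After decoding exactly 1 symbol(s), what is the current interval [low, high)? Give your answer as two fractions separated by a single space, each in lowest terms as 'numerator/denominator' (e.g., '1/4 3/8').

Answer: 0/1 1/4

Derivation:
Step 1: interval [0/1, 1/1), width = 1/1 - 0/1 = 1/1
  'b': [0/1 + 1/1*0/1, 0/1 + 1/1*1/4) = [0/1, 1/4) <- contains code 9/64
  'a': [0/1 + 1/1*1/4, 0/1 + 1/1*1/2) = [1/4, 1/2)
  'e': [0/1 + 1/1*1/2, 0/1 + 1/1*1/1) = [1/2, 1/1)
  emit 'b', narrow to [0/1, 1/4)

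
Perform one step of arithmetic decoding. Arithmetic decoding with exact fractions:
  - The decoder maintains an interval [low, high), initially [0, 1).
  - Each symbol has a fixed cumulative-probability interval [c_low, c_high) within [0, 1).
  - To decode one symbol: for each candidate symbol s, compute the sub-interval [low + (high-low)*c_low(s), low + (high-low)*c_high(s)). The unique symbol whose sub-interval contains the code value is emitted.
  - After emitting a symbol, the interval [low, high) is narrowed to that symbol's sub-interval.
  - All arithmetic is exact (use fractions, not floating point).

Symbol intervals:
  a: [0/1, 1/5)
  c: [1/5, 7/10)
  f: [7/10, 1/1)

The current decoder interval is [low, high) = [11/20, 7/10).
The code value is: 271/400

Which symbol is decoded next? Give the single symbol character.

Answer: f

Derivation:
Interval width = high − low = 7/10 − 11/20 = 3/20
Scaled code = (code − low) / width = (271/400 − 11/20) / 3/20 = 17/20
  a: [0/1, 1/5) 
  c: [1/5, 7/10) 
  f: [7/10, 1/1) ← scaled code falls here ✓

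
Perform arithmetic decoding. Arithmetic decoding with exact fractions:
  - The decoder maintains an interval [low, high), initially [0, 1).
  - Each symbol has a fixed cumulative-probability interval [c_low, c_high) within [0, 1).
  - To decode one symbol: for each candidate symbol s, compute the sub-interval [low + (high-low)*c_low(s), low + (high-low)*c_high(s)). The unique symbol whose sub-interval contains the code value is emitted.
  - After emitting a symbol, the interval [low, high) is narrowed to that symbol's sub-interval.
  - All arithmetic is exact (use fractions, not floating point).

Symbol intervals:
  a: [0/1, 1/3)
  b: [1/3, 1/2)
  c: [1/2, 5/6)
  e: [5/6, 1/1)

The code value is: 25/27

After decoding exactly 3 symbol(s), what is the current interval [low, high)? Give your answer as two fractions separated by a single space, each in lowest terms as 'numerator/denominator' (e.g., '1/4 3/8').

Answer: 11/12 101/108

Derivation:
Step 1: interval [0/1, 1/1), width = 1/1 - 0/1 = 1/1
  'a': [0/1 + 1/1*0/1, 0/1 + 1/1*1/3) = [0/1, 1/3)
  'b': [0/1 + 1/1*1/3, 0/1 + 1/1*1/2) = [1/3, 1/2)
  'c': [0/1 + 1/1*1/2, 0/1 + 1/1*5/6) = [1/2, 5/6)
  'e': [0/1 + 1/1*5/6, 0/1 + 1/1*1/1) = [5/6, 1/1) <- contains code 25/27
  emit 'e', narrow to [5/6, 1/1)
Step 2: interval [5/6, 1/1), width = 1/1 - 5/6 = 1/6
  'a': [5/6 + 1/6*0/1, 5/6 + 1/6*1/3) = [5/6, 8/9)
  'b': [5/6 + 1/6*1/3, 5/6 + 1/6*1/2) = [8/9, 11/12)
  'c': [5/6 + 1/6*1/2, 5/6 + 1/6*5/6) = [11/12, 35/36) <- contains code 25/27
  'e': [5/6 + 1/6*5/6, 5/6 + 1/6*1/1) = [35/36, 1/1)
  emit 'c', narrow to [11/12, 35/36)
Step 3: interval [11/12, 35/36), width = 35/36 - 11/12 = 1/18
  'a': [11/12 + 1/18*0/1, 11/12 + 1/18*1/3) = [11/12, 101/108) <- contains code 25/27
  'b': [11/12 + 1/18*1/3, 11/12 + 1/18*1/2) = [101/108, 17/18)
  'c': [11/12 + 1/18*1/2, 11/12 + 1/18*5/6) = [17/18, 26/27)
  'e': [11/12 + 1/18*5/6, 11/12 + 1/18*1/1) = [26/27, 35/36)
  emit 'a', narrow to [11/12, 101/108)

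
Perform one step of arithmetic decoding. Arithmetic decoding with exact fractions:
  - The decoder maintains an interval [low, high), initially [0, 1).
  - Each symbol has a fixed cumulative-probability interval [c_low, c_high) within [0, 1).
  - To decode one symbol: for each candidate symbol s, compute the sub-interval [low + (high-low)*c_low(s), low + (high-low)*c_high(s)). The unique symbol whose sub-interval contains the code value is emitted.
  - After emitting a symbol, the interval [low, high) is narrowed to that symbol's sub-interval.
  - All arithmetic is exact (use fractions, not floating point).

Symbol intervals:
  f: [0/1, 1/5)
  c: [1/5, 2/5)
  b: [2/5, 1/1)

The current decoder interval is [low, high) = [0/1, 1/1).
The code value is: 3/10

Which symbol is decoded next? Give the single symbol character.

Answer: c

Derivation:
Interval width = high − low = 1/1 − 0/1 = 1/1
Scaled code = (code − low) / width = (3/10 − 0/1) / 1/1 = 3/10
  f: [0/1, 1/5) 
  c: [1/5, 2/5) ← scaled code falls here ✓
  b: [2/5, 1/1) 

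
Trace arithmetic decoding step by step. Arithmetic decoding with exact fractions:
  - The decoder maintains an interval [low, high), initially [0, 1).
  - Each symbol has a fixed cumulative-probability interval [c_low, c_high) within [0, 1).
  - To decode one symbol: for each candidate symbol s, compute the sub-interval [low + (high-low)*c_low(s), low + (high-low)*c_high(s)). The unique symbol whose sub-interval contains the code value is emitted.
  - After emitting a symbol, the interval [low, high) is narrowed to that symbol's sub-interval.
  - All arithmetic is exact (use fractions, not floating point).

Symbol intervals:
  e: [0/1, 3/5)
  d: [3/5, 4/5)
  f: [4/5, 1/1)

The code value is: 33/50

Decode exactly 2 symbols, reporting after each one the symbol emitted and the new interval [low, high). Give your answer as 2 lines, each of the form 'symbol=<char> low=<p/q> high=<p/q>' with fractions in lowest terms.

Answer: symbol=d low=3/5 high=4/5
symbol=e low=3/5 high=18/25

Derivation:
Step 1: interval [0/1, 1/1), width = 1/1 - 0/1 = 1/1
  'e': [0/1 + 1/1*0/1, 0/1 + 1/1*3/5) = [0/1, 3/5)
  'd': [0/1 + 1/1*3/5, 0/1 + 1/1*4/5) = [3/5, 4/5) <- contains code 33/50
  'f': [0/1 + 1/1*4/5, 0/1 + 1/1*1/1) = [4/5, 1/1)
  emit 'd', narrow to [3/5, 4/5)
Step 2: interval [3/5, 4/5), width = 4/5 - 3/5 = 1/5
  'e': [3/5 + 1/5*0/1, 3/5 + 1/5*3/5) = [3/5, 18/25) <- contains code 33/50
  'd': [3/5 + 1/5*3/5, 3/5 + 1/5*4/5) = [18/25, 19/25)
  'f': [3/5 + 1/5*4/5, 3/5 + 1/5*1/1) = [19/25, 4/5)
  emit 'e', narrow to [3/5, 18/25)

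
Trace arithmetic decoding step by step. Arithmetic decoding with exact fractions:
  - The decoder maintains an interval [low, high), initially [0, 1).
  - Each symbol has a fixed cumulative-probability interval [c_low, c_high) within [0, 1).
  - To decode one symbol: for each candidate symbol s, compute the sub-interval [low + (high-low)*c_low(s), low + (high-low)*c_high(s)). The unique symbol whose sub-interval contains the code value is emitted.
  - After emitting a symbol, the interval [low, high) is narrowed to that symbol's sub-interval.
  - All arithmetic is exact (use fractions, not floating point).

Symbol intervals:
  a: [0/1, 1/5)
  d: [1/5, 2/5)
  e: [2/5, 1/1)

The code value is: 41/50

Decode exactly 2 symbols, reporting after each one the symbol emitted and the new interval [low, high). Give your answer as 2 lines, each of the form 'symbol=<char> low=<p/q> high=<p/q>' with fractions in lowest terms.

Step 1: interval [0/1, 1/1), width = 1/1 - 0/1 = 1/1
  'a': [0/1 + 1/1*0/1, 0/1 + 1/1*1/5) = [0/1, 1/5)
  'd': [0/1 + 1/1*1/5, 0/1 + 1/1*2/5) = [1/5, 2/5)
  'e': [0/1 + 1/1*2/5, 0/1 + 1/1*1/1) = [2/5, 1/1) <- contains code 41/50
  emit 'e', narrow to [2/5, 1/1)
Step 2: interval [2/5, 1/1), width = 1/1 - 2/5 = 3/5
  'a': [2/5 + 3/5*0/1, 2/5 + 3/5*1/5) = [2/5, 13/25)
  'd': [2/5 + 3/5*1/5, 2/5 + 3/5*2/5) = [13/25, 16/25)
  'e': [2/5 + 3/5*2/5, 2/5 + 3/5*1/1) = [16/25, 1/1) <- contains code 41/50
  emit 'e', narrow to [16/25, 1/1)

Answer: symbol=e low=2/5 high=1/1
symbol=e low=16/25 high=1/1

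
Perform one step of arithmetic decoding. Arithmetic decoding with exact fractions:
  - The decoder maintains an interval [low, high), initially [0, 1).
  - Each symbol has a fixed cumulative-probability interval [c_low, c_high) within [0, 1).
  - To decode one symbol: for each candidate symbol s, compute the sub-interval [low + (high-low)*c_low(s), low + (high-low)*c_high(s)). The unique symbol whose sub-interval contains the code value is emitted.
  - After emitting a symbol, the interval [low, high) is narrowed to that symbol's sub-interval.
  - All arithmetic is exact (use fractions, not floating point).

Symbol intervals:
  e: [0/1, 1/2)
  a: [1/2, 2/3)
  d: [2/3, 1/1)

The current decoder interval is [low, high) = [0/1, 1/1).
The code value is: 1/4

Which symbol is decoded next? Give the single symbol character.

Answer: e

Derivation:
Interval width = high − low = 1/1 − 0/1 = 1/1
Scaled code = (code − low) / width = (1/4 − 0/1) / 1/1 = 1/4
  e: [0/1, 1/2) ← scaled code falls here ✓
  a: [1/2, 2/3) 
  d: [2/3, 1/1) 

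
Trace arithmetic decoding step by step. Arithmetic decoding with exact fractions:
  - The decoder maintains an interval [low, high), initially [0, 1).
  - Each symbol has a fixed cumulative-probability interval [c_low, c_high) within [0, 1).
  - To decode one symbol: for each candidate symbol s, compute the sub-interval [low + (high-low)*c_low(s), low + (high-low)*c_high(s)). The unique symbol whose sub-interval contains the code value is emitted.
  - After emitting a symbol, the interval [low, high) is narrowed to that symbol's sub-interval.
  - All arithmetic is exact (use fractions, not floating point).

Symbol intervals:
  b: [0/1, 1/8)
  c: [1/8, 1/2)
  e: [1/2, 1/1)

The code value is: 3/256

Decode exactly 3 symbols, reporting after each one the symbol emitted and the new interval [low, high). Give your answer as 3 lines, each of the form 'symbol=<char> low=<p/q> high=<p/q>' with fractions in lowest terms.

Step 1: interval [0/1, 1/1), width = 1/1 - 0/1 = 1/1
  'b': [0/1 + 1/1*0/1, 0/1 + 1/1*1/8) = [0/1, 1/8) <- contains code 3/256
  'c': [0/1 + 1/1*1/8, 0/1 + 1/1*1/2) = [1/8, 1/2)
  'e': [0/1 + 1/1*1/2, 0/1 + 1/1*1/1) = [1/2, 1/1)
  emit 'b', narrow to [0/1, 1/8)
Step 2: interval [0/1, 1/8), width = 1/8 - 0/1 = 1/8
  'b': [0/1 + 1/8*0/1, 0/1 + 1/8*1/8) = [0/1, 1/64) <- contains code 3/256
  'c': [0/1 + 1/8*1/8, 0/1 + 1/8*1/2) = [1/64, 1/16)
  'e': [0/1 + 1/8*1/2, 0/1 + 1/8*1/1) = [1/16, 1/8)
  emit 'b', narrow to [0/1, 1/64)
Step 3: interval [0/1, 1/64), width = 1/64 - 0/1 = 1/64
  'b': [0/1 + 1/64*0/1, 0/1 + 1/64*1/8) = [0/1, 1/512)
  'c': [0/1 + 1/64*1/8, 0/1 + 1/64*1/2) = [1/512, 1/128)
  'e': [0/1 + 1/64*1/2, 0/1 + 1/64*1/1) = [1/128, 1/64) <- contains code 3/256
  emit 'e', narrow to [1/128, 1/64)

Answer: symbol=b low=0/1 high=1/8
symbol=b low=0/1 high=1/64
symbol=e low=1/128 high=1/64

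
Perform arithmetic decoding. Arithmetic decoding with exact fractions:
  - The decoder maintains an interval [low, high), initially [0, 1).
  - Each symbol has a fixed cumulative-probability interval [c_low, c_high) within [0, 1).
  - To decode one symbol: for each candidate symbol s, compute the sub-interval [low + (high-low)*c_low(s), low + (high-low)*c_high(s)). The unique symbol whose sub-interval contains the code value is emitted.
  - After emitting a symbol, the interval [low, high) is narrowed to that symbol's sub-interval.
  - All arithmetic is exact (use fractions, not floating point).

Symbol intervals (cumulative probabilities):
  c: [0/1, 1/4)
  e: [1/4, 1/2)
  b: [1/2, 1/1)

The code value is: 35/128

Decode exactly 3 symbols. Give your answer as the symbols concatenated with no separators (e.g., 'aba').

Answer: ece

Derivation:
Step 1: interval [0/1, 1/1), width = 1/1 - 0/1 = 1/1
  'c': [0/1 + 1/1*0/1, 0/1 + 1/1*1/4) = [0/1, 1/4)
  'e': [0/1 + 1/1*1/4, 0/1 + 1/1*1/2) = [1/4, 1/2) <- contains code 35/128
  'b': [0/1 + 1/1*1/2, 0/1 + 1/1*1/1) = [1/2, 1/1)
  emit 'e', narrow to [1/4, 1/2)
Step 2: interval [1/4, 1/2), width = 1/2 - 1/4 = 1/4
  'c': [1/4 + 1/4*0/1, 1/4 + 1/4*1/4) = [1/4, 5/16) <- contains code 35/128
  'e': [1/4 + 1/4*1/4, 1/4 + 1/4*1/2) = [5/16, 3/8)
  'b': [1/4 + 1/4*1/2, 1/4 + 1/4*1/1) = [3/8, 1/2)
  emit 'c', narrow to [1/4, 5/16)
Step 3: interval [1/4, 5/16), width = 5/16 - 1/4 = 1/16
  'c': [1/4 + 1/16*0/1, 1/4 + 1/16*1/4) = [1/4, 17/64)
  'e': [1/4 + 1/16*1/4, 1/4 + 1/16*1/2) = [17/64, 9/32) <- contains code 35/128
  'b': [1/4 + 1/16*1/2, 1/4 + 1/16*1/1) = [9/32, 5/16)
  emit 'e', narrow to [17/64, 9/32)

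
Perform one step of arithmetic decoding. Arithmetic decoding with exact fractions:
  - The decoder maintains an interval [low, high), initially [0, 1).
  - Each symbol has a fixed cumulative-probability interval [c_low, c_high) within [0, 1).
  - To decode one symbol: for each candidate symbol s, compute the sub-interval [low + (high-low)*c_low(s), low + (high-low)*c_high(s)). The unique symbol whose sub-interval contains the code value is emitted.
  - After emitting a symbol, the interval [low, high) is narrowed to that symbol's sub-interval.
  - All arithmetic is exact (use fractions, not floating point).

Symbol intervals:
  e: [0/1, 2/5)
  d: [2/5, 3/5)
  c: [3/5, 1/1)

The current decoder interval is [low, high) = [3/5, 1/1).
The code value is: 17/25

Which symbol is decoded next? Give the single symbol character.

Interval width = high − low = 1/1 − 3/5 = 2/5
Scaled code = (code − low) / width = (17/25 − 3/5) / 2/5 = 1/5
  e: [0/1, 2/5) ← scaled code falls here ✓
  d: [2/5, 3/5) 
  c: [3/5, 1/1) 

Answer: e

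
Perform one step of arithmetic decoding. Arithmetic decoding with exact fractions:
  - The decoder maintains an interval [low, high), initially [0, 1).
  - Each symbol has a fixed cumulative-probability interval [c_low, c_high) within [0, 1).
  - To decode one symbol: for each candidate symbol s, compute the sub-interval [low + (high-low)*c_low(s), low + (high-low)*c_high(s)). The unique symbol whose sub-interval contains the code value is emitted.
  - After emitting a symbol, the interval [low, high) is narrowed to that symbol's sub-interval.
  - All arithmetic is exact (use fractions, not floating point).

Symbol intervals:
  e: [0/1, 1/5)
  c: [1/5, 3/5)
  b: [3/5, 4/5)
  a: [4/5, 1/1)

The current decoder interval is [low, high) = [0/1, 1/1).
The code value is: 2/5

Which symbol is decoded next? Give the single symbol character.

Answer: c

Derivation:
Interval width = high − low = 1/1 − 0/1 = 1/1
Scaled code = (code − low) / width = (2/5 − 0/1) / 1/1 = 2/5
  e: [0/1, 1/5) 
  c: [1/5, 3/5) ← scaled code falls here ✓
  b: [3/5, 4/5) 
  a: [4/5, 1/1) 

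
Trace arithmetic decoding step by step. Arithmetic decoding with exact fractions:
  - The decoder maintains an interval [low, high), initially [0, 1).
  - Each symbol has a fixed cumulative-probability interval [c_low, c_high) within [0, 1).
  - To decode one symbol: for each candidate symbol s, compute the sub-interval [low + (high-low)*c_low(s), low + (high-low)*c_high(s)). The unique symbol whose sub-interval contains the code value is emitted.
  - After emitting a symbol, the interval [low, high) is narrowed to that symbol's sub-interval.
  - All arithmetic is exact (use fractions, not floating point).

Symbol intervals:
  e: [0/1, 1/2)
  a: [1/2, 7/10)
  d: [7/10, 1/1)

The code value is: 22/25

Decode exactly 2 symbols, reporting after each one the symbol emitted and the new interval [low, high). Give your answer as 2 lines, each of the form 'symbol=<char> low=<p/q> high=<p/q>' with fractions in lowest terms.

Answer: symbol=d low=7/10 high=1/1
symbol=a low=17/20 high=91/100

Derivation:
Step 1: interval [0/1, 1/1), width = 1/1 - 0/1 = 1/1
  'e': [0/1 + 1/1*0/1, 0/1 + 1/1*1/2) = [0/1, 1/2)
  'a': [0/1 + 1/1*1/2, 0/1 + 1/1*7/10) = [1/2, 7/10)
  'd': [0/1 + 1/1*7/10, 0/1 + 1/1*1/1) = [7/10, 1/1) <- contains code 22/25
  emit 'd', narrow to [7/10, 1/1)
Step 2: interval [7/10, 1/1), width = 1/1 - 7/10 = 3/10
  'e': [7/10 + 3/10*0/1, 7/10 + 3/10*1/2) = [7/10, 17/20)
  'a': [7/10 + 3/10*1/2, 7/10 + 3/10*7/10) = [17/20, 91/100) <- contains code 22/25
  'd': [7/10 + 3/10*7/10, 7/10 + 3/10*1/1) = [91/100, 1/1)
  emit 'a', narrow to [17/20, 91/100)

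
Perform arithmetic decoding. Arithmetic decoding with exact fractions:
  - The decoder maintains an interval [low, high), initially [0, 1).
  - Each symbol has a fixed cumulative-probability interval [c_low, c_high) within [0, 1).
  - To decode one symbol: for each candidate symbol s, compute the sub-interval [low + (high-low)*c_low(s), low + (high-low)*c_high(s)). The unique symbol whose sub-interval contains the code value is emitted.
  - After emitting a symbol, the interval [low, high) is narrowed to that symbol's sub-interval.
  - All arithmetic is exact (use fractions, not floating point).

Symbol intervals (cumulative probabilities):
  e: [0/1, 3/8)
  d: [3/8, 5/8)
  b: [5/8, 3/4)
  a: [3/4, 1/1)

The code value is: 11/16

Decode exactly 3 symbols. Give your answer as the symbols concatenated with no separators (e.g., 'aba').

Answer: bdd

Derivation:
Step 1: interval [0/1, 1/1), width = 1/1 - 0/1 = 1/1
  'e': [0/1 + 1/1*0/1, 0/1 + 1/1*3/8) = [0/1, 3/8)
  'd': [0/1 + 1/1*3/8, 0/1 + 1/1*5/8) = [3/8, 5/8)
  'b': [0/1 + 1/1*5/8, 0/1 + 1/1*3/4) = [5/8, 3/4) <- contains code 11/16
  'a': [0/1 + 1/1*3/4, 0/1 + 1/1*1/1) = [3/4, 1/1)
  emit 'b', narrow to [5/8, 3/4)
Step 2: interval [5/8, 3/4), width = 3/4 - 5/8 = 1/8
  'e': [5/8 + 1/8*0/1, 5/8 + 1/8*3/8) = [5/8, 43/64)
  'd': [5/8 + 1/8*3/8, 5/8 + 1/8*5/8) = [43/64, 45/64) <- contains code 11/16
  'b': [5/8 + 1/8*5/8, 5/8 + 1/8*3/4) = [45/64, 23/32)
  'a': [5/8 + 1/8*3/4, 5/8 + 1/8*1/1) = [23/32, 3/4)
  emit 'd', narrow to [43/64, 45/64)
Step 3: interval [43/64, 45/64), width = 45/64 - 43/64 = 1/32
  'e': [43/64 + 1/32*0/1, 43/64 + 1/32*3/8) = [43/64, 175/256)
  'd': [43/64 + 1/32*3/8, 43/64 + 1/32*5/8) = [175/256, 177/256) <- contains code 11/16
  'b': [43/64 + 1/32*5/8, 43/64 + 1/32*3/4) = [177/256, 89/128)
  'a': [43/64 + 1/32*3/4, 43/64 + 1/32*1/1) = [89/128, 45/64)
  emit 'd', narrow to [175/256, 177/256)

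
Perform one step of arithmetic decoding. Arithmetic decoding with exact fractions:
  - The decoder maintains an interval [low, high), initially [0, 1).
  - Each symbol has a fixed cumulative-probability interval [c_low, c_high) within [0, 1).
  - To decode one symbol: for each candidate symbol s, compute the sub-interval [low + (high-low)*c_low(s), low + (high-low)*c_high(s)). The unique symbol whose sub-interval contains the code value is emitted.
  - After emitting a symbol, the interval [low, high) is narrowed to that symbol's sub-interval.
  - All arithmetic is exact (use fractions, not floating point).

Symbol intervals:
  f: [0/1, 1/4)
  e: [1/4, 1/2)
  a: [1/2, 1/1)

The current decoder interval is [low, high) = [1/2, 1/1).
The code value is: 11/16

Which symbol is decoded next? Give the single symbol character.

Interval width = high − low = 1/1 − 1/2 = 1/2
Scaled code = (code − low) / width = (11/16 − 1/2) / 1/2 = 3/8
  f: [0/1, 1/4) 
  e: [1/4, 1/2) ← scaled code falls here ✓
  a: [1/2, 1/1) 

Answer: e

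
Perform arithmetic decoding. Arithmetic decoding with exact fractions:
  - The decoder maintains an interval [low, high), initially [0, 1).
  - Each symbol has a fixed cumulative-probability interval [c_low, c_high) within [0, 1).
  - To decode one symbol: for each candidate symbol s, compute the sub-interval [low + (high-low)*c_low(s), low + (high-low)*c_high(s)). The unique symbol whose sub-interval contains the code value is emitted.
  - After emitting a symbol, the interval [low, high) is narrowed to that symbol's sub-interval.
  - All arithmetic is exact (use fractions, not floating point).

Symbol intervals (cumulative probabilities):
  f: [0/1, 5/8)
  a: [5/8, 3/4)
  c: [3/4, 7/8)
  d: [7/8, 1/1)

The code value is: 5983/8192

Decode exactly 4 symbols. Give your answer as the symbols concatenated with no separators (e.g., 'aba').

Answer: acad

Derivation:
Step 1: interval [0/1, 1/1), width = 1/1 - 0/1 = 1/1
  'f': [0/1 + 1/1*0/1, 0/1 + 1/1*5/8) = [0/1, 5/8)
  'a': [0/1 + 1/1*5/8, 0/1 + 1/1*3/4) = [5/8, 3/4) <- contains code 5983/8192
  'c': [0/1 + 1/1*3/4, 0/1 + 1/1*7/8) = [3/4, 7/8)
  'd': [0/1 + 1/1*7/8, 0/1 + 1/1*1/1) = [7/8, 1/1)
  emit 'a', narrow to [5/8, 3/4)
Step 2: interval [5/8, 3/4), width = 3/4 - 5/8 = 1/8
  'f': [5/8 + 1/8*0/1, 5/8 + 1/8*5/8) = [5/8, 45/64)
  'a': [5/8 + 1/8*5/8, 5/8 + 1/8*3/4) = [45/64, 23/32)
  'c': [5/8 + 1/8*3/4, 5/8 + 1/8*7/8) = [23/32, 47/64) <- contains code 5983/8192
  'd': [5/8 + 1/8*7/8, 5/8 + 1/8*1/1) = [47/64, 3/4)
  emit 'c', narrow to [23/32, 47/64)
Step 3: interval [23/32, 47/64), width = 47/64 - 23/32 = 1/64
  'f': [23/32 + 1/64*0/1, 23/32 + 1/64*5/8) = [23/32, 373/512)
  'a': [23/32 + 1/64*5/8, 23/32 + 1/64*3/4) = [373/512, 187/256) <- contains code 5983/8192
  'c': [23/32 + 1/64*3/4, 23/32 + 1/64*7/8) = [187/256, 375/512)
  'd': [23/32 + 1/64*7/8, 23/32 + 1/64*1/1) = [375/512, 47/64)
  emit 'a', narrow to [373/512, 187/256)
Step 4: interval [373/512, 187/256), width = 187/256 - 373/512 = 1/512
  'f': [373/512 + 1/512*0/1, 373/512 + 1/512*5/8) = [373/512, 2989/4096)
  'a': [373/512 + 1/512*5/8, 373/512 + 1/512*3/4) = [2989/4096, 1495/2048)
  'c': [373/512 + 1/512*3/4, 373/512 + 1/512*7/8) = [1495/2048, 2991/4096)
  'd': [373/512 + 1/512*7/8, 373/512 + 1/512*1/1) = [2991/4096, 187/256) <- contains code 5983/8192
  emit 'd', narrow to [2991/4096, 187/256)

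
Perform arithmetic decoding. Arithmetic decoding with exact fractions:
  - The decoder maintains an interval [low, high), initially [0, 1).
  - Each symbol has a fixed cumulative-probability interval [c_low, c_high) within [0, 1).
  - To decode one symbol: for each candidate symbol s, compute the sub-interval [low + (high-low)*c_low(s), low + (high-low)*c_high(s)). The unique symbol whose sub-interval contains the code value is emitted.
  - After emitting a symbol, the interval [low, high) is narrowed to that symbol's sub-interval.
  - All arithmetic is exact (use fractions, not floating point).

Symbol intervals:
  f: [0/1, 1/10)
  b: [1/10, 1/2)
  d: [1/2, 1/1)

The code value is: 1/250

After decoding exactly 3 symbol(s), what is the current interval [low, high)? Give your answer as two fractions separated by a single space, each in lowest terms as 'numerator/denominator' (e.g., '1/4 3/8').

Step 1: interval [0/1, 1/1), width = 1/1 - 0/1 = 1/1
  'f': [0/1 + 1/1*0/1, 0/1 + 1/1*1/10) = [0/1, 1/10) <- contains code 1/250
  'b': [0/1 + 1/1*1/10, 0/1 + 1/1*1/2) = [1/10, 1/2)
  'd': [0/1 + 1/1*1/2, 0/1 + 1/1*1/1) = [1/2, 1/1)
  emit 'f', narrow to [0/1, 1/10)
Step 2: interval [0/1, 1/10), width = 1/10 - 0/1 = 1/10
  'f': [0/1 + 1/10*0/1, 0/1 + 1/10*1/10) = [0/1, 1/100) <- contains code 1/250
  'b': [0/1 + 1/10*1/10, 0/1 + 1/10*1/2) = [1/100, 1/20)
  'd': [0/1 + 1/10*1/2, 0/1 + 1/10*1/1) = [1/20, 1/10)
  emit 'f', narrow to [0/1, 1/100)
Step 3: interval [0/1, 1/100), width = 1/100 - 0/1 = 1/100
  'f': [0/1 + 1/100*0/1, 0/1 + 1/100*1/10) = [0/1, 1/1000)
  'b': [0/1 + 1/100*1/10, 0/1 + 1/100*1/2) = [1/1000, 1/200) <- contains code 1/250
  'd': [0/1 + 1/100*1/2, 0/1 + 1/100*1/1) = [1/200, 1/100)
  emit 'b', narrow to [1/1000, 1/200)

Answer: 1/1000 1/200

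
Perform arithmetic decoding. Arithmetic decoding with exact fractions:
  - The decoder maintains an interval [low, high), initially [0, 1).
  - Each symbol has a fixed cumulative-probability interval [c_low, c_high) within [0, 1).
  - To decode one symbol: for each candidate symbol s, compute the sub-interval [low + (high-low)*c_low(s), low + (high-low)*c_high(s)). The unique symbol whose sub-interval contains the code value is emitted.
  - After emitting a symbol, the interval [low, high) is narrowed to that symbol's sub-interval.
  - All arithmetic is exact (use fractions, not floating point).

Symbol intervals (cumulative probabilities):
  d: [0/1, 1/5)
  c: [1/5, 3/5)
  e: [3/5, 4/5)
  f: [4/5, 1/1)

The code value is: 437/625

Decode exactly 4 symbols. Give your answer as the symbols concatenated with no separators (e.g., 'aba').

Answer: ecee

Derivation:
Step 1: interval [0/1, 1/1), width = 1/1 - 0/1 = 1/1
  'd': [0/1 + 1/1*0/1, 0/1 + 1/1*1/5) = [0/1, 1/5)
  'c': [0/1 + 1/1*1/5, 0/1 + 1/1*3/5) = [1/5, 3/5)
  'e': [0/1 + 1/1*3/5, 0/1 + 1/1*4/5) = [3/5, 4/5) <- contains code 437/625
  'f': [0/1 + 1/1*4/5, 0/1 + 1/1*1/1) = [4/5, 1/1)
  emit 'e', narrow to [3/5, 4/5)
Step 2: interval [3/5, 4/5), width = 4/5 - 3/5 = 1/5
  'd': [3/5 + 1/5*0/1, 3/5 + 1/5*1/5) = [3/5, 16/25)
  'c': [3/5 + 1/5*1/5, 3/5 + 1/5*3/5) = [16/25, 18/25) <- contains code 437/625
  'e': [3/5 + 1/5*3/5, 3/5 + 1/5*4/5) = [18/25, 19/25)
  'f': [3/5 + 1/5*4/5, 3/5 + 1/5*1/1) = [19/25, 4/5)
  emit 'c', narrow to [16/25, 18/25)
Step 3: interval [16/25, 18/25), width = 18/25 - 16/25 = 2/25
  'd': [16/25 + 2/25*0/1, 16/25 + 2/25*1/5) = [16/25, 82/125)
  'c': [16/25 + 2/25*1/5, 16/25 + 2/25*3/5) = [82/125, 86/125)
  'e': [16/25 + 2/25*3/5, 16/25 + 2/25*4/5) = [86/125, 88/125) <- contains code 437/625
  'f': [16/25 + 2/25*4/5, 16/25 + 2/25*1/1) = [88/125, 18/25)
  emit 'e', narrow to [86/125, 88/125)
Step 4: interval [86/125, 88/125), width = 88/125 - 86/125 = 2/125
  'd': [86/125 + 2/125*0/1, 86/125 + 2/125*1/5) = [86/125, 432/625)
  'c': [86/125 + 2/125*1/5, 86/125 + 2/125*3/5) = [432/625, 436/625)
  'e': [86/125 + 2/125*3/5, 86/125 + 2/125*4/5) = [436/625, 438/625) <- contains code 437/625
  'f': [86/125 + 2/125*4/5, 86/125 + 2/125*1/1) = [438/625, 88/125)
  emit 'e', narrow to [436/625, 438/625)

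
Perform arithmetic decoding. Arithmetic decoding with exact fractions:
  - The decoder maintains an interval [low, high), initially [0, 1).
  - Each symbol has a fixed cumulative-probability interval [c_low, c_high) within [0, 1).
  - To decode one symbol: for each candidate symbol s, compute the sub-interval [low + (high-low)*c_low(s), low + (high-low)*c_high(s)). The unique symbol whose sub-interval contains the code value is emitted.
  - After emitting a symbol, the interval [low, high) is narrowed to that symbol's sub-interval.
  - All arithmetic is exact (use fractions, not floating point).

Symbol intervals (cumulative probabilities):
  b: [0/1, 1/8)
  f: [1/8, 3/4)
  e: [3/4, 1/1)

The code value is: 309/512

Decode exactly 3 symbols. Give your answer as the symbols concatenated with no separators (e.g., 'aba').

Step 1: interval [0/1, 1/1), width = 1/1 - 0/1 = 1/1
  'b': [0/1 + 1/1*0/1, 0/1 + 1/1*1/8) = [0/1, 1/8)
  'f': [0/1 + 1/1*1/8, 0/1 + 1/1*3/4) = [1/8, 3/4) <- contains code 309/512
  'e': [0/1 + 1/1*3/4, 0/1 + 1/1*1/1) = [3/4, 1/1)
  emit 'f', narrow to [1/8, 3/4)
Step 2: interval [1/8, 3/4), width = 3/4 - 1/8 = 5/8
  'b': [1/8 + 5/8*0/1, 1/8 + 5/8*1/8) = [1/8, 13/64)
  'f': [1/8 + 5/8*1/8, 1/8 + 5/8*3/4) = [13/64, 19/32)
  'e': [1/8 + 5/8*3/4, 1/8 + 5/8*1/1) = [19/32, 3/4) <- contains code 309/512
  emit 'e', narrow to [19/32, 3/4)
Step 3: interval [19/32, 3/4), width = 3/4 - 19/32 = 5/32
  'b': [19/32 + 5/32*0/1, 19/32 + 5/32*1/8) = [19/32, 157/256) <- contains code 309/512
  'f': [19/32 + 5/32*1/8, 19/32 + 5/32*3/4) = [157/256, 91/128)
  'e': [19/32 + 5/32*3/4, 19/32 + 5/32*1/1) = [91/128, 3/4)
  emit 'b', narrow to [19/32, 157/256)

Answer: feb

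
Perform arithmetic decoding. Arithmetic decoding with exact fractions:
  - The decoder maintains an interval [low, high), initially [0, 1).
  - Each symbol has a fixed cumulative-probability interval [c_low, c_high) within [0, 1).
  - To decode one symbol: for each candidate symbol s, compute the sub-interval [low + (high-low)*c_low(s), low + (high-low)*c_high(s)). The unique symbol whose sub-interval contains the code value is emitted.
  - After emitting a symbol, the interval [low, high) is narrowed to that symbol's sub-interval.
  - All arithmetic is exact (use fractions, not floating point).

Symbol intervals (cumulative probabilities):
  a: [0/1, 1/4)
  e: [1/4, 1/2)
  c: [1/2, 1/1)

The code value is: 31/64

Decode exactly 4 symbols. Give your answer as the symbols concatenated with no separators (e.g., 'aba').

Answer: eccc

Derivation:
Step 1: interval [0/1, 1/1), width = 1/1 - 0/1 = 1/1
  'a': [0/1 + 1/1*0/1, 0/1 + 1/1*1/4) = [0/1, 1/4)
  'e': [0/1 + 1/1*1/4, 0/1 + 1/1*1/2) = [1/4, 1/2) <- contains code 31/64
  'c': [0/1 + 1/1*1/2, 0/1 + 1/1*1/1) = [1/2, 1/1)
  emit 'e', narrow to [1/4, 1/2)
Step 2: interval [1/4, 1/2), width = 1/2 - 1/4 = 1/4
  'a': [1/4 + 1/4*0/1, 1/4 + 1/4*1/4) = [1/4, 5/16)
  'e': [1/4 + 1/4*1/4, 1/4 + 1/4*1/2) = [5/16, 3/8)
  'c': [1/4 + 1/4*1/2, 1/4 + 1/4*1/1) = [3/8, 1/2) <- contains code 31/64
  emit 'c', narrow to [3/8, 1/2)
Step 3: interval [3/8, 1/2), width = 1/2 - 3/8 = 1/8
  'a': [3/8 + 1/8*0/1, 3/8 + 1/8*1/4) = [3/8, 13/32)
  'e': [3/8 + 1/8*1/4, 3/8 + 1/8*1/2) = [13/32, 7/16)
  'c': [3/8 + 1/8*1/2, 3/8 + 1/8*1/1) = [7/16, 1/2) <- contains code 31/64
  emit 'c', narrow to [7/16, 1/2)
Step 4: interval [7/16, 1/2), width = 1/2 - 7/16 = 1/16
  'a': [7/16 + 1/16*0/1, 7/16 + 1/16*1/4) = [7/16, 29/64)
  'e': [7/16 + 1/16*1/4, 7/16 + 1/16*1/2) = [29/64, 15/32)
  'c': [7/16 + 1/16*1/2, 7/16 + 1/16*1/1) = [15/32, 1/2) <- contains code 31/64
  emit 'c', narrow to [15/32, 1/2)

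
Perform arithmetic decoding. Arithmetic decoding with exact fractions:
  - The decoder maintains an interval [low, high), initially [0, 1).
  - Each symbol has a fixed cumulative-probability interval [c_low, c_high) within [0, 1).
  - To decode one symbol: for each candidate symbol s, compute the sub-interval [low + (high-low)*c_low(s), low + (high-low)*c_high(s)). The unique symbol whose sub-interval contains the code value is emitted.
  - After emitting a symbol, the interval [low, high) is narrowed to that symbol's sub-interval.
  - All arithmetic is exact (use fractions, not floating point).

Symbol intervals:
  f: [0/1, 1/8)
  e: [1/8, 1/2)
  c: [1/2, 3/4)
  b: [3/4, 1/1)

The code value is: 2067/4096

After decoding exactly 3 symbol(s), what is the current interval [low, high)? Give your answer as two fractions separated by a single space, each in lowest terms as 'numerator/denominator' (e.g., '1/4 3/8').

Step 1: interval [0/1, 1/1), width = 1/1 - 0/1 = 1/1
  'f': [0/1 + 1/1*0/1, 0/1 + 1/1*1/8) = [0/1, 1/8)
  'e': [0/1 + 1/1*1/8, 0/1 + 1/1*1/2) = [1/8, 1/2)
  'c': [0/1 + 1/1*1/2, 0/1 + 1/1*3/4) = [1/2, 3/4) <- contains code 2067/4096
  'b': [0/1 + 1/1*3/4, 0/1 + 1/1*1/1) = [3/4, 1/1)
  emit 'c', narrow to [1/2, 3/4)
Step 2: interval [1/2, 3/4), width = 3/4 - 1/2 = 1/4
  'f': [1/2 + 1/4*0/1, 1/2 + 1/4*1/8) = [1/2, 17/32) <- contains code 2067/4096
  'e': [1/2 + 1/4*1/8, 1/2 + 1/4*1/2) = [17/32, 5/8)
  'c': [1/2 + 1/4*1/2, 1/2 + 1/4*3/4) = [5/8, 11/16)
  'b': [1/2 + 1/4*3/4, 1/2 + 1/4*1/1) = [11/16, 3/4)
  emit 'f', narrow to [1/2, 17/32)
Step 3: interval [1/2, 17/32), width = 17/32 - 1/2 = 1/32
  'f': [1/2 + 1/32*0/1, 1/2 + 1/32*1/8) = [1/2, 129/256)
  'e': [1/2 + 1/32*1/8, 1/2 + 1/32*1/2) = [129/256, 33/64) <- contains code 2067/4096
  'c': [1/2 + 1/32*1/2, 1/2 + 1/32*3/4) = [33/64, 67/128)
  'b': [1/2 + 1/32*3/4, 1/2 + 1/32*1/1) = [67/128, 17/32)
  emit 'e', narrow to [129/256, 33/64)

Answer: 129/256 33/64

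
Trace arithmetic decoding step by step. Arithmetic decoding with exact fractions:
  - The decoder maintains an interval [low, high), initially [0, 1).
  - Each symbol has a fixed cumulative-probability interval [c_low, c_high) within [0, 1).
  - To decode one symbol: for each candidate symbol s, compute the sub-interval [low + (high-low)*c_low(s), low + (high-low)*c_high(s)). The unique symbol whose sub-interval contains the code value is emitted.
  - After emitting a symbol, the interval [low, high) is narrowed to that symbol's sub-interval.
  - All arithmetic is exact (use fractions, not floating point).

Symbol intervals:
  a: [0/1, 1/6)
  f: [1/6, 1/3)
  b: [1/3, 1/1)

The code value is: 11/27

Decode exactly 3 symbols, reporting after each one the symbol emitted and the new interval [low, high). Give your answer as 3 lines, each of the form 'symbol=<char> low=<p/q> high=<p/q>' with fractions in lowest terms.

Answer: symbol=b low=1/3 high=1/1
symbol=a low=1/3 high=4/9
symbol=b low=10/27 high=4/9

Derivation:
Step 1: interval [0/1, 1/1), width = 1/1 - 0/1 = 1/1
  'a': [0/1 + 1/1*0/1, 0/1 + 1/1*1/6) = [0/1, 1/6)
  'f': [0/1 + 1/1*1/6, 0/1 + 1/1*1/3) = [1/6, 1/3)
  'b': [0/1 + 1/1*1/3, 0/1 + 1/1*1/1) = [1/3, 1/1) <- contains code 11/27
  emit 'b', narrow to [1/3, 1/1)
Step 2: interval [1/3, 1/1), width = 1/1 - 1/3 = 2/3
  'a': [1/3 + 2/3*0/1, 1/3 + 2/3*1/6) = [1/3, 4/9) <- contains code 11/27
  'f': [1/3 + 2/3*1/6, 1/3 + 2/3*1/3) = [4/9, 5/9)
  'b': [1/3 + 2/3*1/3, 1/3 + 2/3*1/1) = [5/9, 1/1)
  emit 'a', narrow to [1/3, 4/9)
Step 3: interval [1/3, 4/9), width = 4/9 - 1/3 = 1/9
  'a': [1/3 + 1/9*0/1, 1/3 + 1/9*1/6) = [1/3, 19/54)
  'f': [1/3 + 1/9*1/6, 1/3 + 1/9*1/3) = [19/54, 10/27)
  'b': [1/3 + 1/9*1/3, 1/3 + 1/9*1/1) = [10/27, 4/9) <- contains code 11/27
  emit 'b', narrow to [10/27, 4/9)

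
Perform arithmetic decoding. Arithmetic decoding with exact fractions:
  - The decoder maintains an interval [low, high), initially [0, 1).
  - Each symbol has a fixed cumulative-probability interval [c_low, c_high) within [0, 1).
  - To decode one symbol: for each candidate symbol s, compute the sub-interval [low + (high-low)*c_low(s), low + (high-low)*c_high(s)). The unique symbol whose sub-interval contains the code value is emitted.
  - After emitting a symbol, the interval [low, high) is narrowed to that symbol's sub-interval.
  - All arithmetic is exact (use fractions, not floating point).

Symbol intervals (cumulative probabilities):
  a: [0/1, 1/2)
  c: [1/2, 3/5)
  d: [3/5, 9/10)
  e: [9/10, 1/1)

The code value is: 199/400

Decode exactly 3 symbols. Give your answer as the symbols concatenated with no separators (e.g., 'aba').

Answer: aee

Derivation:
Step 1: interval [0/1, 1/1), width = 1/1 - 0/1 = 1/1
  'a': [0/1 + 1/1*0/1, 0/1 + 1/1*1/2) = [0/1, 1/2) <- contains code 199/400
  'c': [0/1 + 1/1*1/2, 0/1 + 1/1*3/5) = [1/2, 3/5)
  'd': [0/1 + 1/1*3/5, 0/1 + 1/1*9/10) = [3/5, 9/10)
  'e': [0/1 + 1/1*9/10, 0/1 + 1/1*1/1) = [9/10, 1/1)
  emit 'a', narrow to [0/1, 1/2)
Step 2: interval [0/1, 1/2), width = 1/2 - 0/1 = 1/2
  'a': [0/1 + 1/2*0/1, 0/1 + 1/2*1/2) = [0/1, 1/4)
  'c': [0/1 + 1/2*1/2, 0/1 + 1/2*3/5) = [1/4, 3/10)
  'd': [0/1 + 1/2*3/5, 0/1 + 1/2*9/10) = [3/10, 9/20)
  'e': [0/1 + 1/2*9/10, 0/1 + 1/2*1/1) = [9/20, 1/2) <- contains code 199/400
  emit 'e', narrow to [9/20, 1/2)
Step 3: interval [9/20, 1/2), width = 1/2 - 9/20 = 1/20
  'a': [9/20 + 1/20*0/1, 9/20 + 1/20*1/2) = [9/20, 19/40)
  'c': [9/20 + 1/20*1/2, 9/20 + 1/20*3/5) = [19/40, 12/25)
  'd': [9/20 + 1/20*3/5, 9/20 + 1/20*9/10) = [12/25, 99/200)
  'e': [9/20 + 1/20*9/10, 9/20 + 1/20*1/1) = [99/200, 1/2) <- contains code 199/400
  emit 'e', narrow to [99/200, 1/2)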